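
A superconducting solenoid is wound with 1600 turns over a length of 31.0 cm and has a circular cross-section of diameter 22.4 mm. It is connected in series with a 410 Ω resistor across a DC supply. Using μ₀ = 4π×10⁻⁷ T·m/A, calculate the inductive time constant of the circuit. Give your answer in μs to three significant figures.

τ ≈ 9.97 μs

A = π(d/2)² = π(1.120×10^-2 m)² = 3.941×10^-4 m².
L = μ₀N²A/ℓ = (4π×10⁻⁷)(1600)²(3.941×10^-4)/(0.31) = 4.090×10^-3 H.
τ = L/R = (4.090×10^-3)/(410) = 9.974×10^-6 s.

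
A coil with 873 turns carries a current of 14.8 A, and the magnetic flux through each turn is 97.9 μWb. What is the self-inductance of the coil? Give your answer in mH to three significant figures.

Self-inductance is defined by L = NΦ_B/I (flux linkage over current).
L = (873)(9.790×10^-5 Wb)/(14.8 A) = 5.7748×10^-3 H.

L ≈ 5.77 mH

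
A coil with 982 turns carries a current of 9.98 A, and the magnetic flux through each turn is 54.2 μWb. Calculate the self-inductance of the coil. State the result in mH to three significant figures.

Self-inductance is defined by L = NΦ_B/I (flux linkage over current).
L = (982)(5.420×10^-5 Wb)/(9.98 A) = 5.333×10^-3 H.

L ≈ 5.33 mH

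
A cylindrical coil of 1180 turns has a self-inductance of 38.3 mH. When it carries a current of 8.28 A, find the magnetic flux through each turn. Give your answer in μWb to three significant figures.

Φ_B ≈ 269 μWb

From L = NΦ_B/I, the flux per turn is Φ_B = LI/N.
Φ_B = (3.830×10^-2 H)(8.28 A)/1180 = 2.687×10^-4 Wb.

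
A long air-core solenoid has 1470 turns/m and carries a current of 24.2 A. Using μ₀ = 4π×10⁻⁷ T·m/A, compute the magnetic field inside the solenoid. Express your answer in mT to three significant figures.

Inside a long solenoid, B = μ₀nI.
B = (4π×10⁻⁷)(1.470×10^3 m⁻¹)(24.2 A) = 4.470×10^-2 T.

B ≈ 44.7 mT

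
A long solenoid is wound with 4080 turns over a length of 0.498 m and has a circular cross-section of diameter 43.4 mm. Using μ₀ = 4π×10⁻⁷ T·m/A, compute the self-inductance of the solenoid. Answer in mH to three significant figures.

A = π(d/2)² = π(2.170×10^-2 m)² = 1.479×10^-3 m².
For a long solenoid, L = μ₀N²A/ℓ.
L = (4π×10⁻⁷)(4080)²(1.479×10^-3)/(0.498 m) = 6.214×10^-2 H.

L ≈ 62.1 mH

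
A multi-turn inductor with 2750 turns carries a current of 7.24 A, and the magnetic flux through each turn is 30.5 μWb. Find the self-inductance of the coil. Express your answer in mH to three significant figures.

Self-inductance is defined by L = NΦ_B/I (flux linkage over current).
L = (2750)(3.050×10^-5 Wb)/(7.24 A) = 1.158×10^-2 H.

L ≈ 11.6 mH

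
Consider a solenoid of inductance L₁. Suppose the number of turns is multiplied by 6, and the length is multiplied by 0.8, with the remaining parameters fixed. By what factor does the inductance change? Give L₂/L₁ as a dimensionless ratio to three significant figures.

L₂/L₁ = 45.0

For a solenoid, L ∝ μᵣN²A/ℓ.
L₂/L₁ = (6)^2 × (0.8)^-1 = 45.0.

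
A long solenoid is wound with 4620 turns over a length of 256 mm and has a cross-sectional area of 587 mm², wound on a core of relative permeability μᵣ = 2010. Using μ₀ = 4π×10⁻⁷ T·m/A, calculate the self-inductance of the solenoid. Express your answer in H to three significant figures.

A = 587 mm² = 5.870×10^-4 m².
For a long solenoid, L = μ₀μᵣN²A/ℓ.
L = (4π×10⁻⁷)(2010)(4620)²(5.870×10^-4)/(0.256 m) = 123.6 H.

L ≈ 124 H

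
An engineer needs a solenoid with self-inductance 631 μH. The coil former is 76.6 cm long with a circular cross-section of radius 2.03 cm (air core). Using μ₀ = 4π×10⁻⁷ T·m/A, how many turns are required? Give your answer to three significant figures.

N ≈ 545 turns

A = πr² = π(2.030×10^-2 m)² = 1.2946×10^-3 m².
From L = μ₀N²A/ℓ, N = √(Lℓ / (μ₀A)).
N = √[(6.310×10^-4)(0.766) / ((4π×10⁻⁷)×1.2946×10^-3)] = √(2.971×10^5) ≈ 545.1.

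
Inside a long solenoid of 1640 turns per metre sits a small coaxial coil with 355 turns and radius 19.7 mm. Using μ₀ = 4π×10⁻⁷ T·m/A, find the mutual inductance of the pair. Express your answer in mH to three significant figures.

The outer solenoid produces a uniform field B₁ = μ₀n₁I₁ across the inner coil,
so the flux linkage is N₂Φ = N₂B₁A₂ = μ₀n₁N₂A₂·I₁, giving M = μ₀n₁N₂A₂.
A₂ = πr² = π(1.970×10^-2 m)² = 1.219×10^-3 m².
M = (4π×10⁻⁷)(1640)(355)(1.219×10^-3) = 8.920×10^-4 H.

M ≈ 0.892 mH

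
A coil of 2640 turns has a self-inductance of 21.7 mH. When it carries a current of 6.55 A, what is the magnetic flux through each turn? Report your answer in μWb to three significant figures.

From L = NΦ_B/I, the flux per turn is Φ_B = LI/N.
Φ_B = (2.170×10^-2 H)(6.55 A)/2640 = 5.384×10^-5 Wb.

Φ_B ≈ 53.8 μWb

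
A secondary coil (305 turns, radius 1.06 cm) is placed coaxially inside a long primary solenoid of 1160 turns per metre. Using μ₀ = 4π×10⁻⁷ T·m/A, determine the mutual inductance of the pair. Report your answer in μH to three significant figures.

The outer solenoid produces a uniform field B₁ = μ₀n₁I₁ across the inner coil,
so the flux linkage is N₂Φ = N₂B₁A₂ = μ₀n₁N₂A₂·I₁, giving M = μ₀n₁N₂A₂.
A₂ = πr² = π(1.060×10^-2 m)² = 3.530×10^-4 m².
M = (4π×10⁻⁷)(1160)(305)(3.530×10^-4) = 1.569×10^-4 H.

M ≈ 157 μH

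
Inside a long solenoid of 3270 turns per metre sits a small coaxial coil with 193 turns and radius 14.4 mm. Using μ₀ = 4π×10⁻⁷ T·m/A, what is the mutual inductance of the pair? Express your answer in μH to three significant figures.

M ≈ 517 μH

The outer solenoid produces a uniform field B₁ = μ₀n₁I₁ across the inner coil,
so the flux linkage is N₂Φ = N₂B₁A₂ = μ₀n₁N₂A₂·I₁, giving M = μ₀n₁N₂A₂.
A₂ = πr² = π(1.440×10^-2 m)² = 6.514×10^-4 m².
M = (4π×10⁻⁷)(3270)(193)(6.514×10^-4) = 5.166×10^-4 H.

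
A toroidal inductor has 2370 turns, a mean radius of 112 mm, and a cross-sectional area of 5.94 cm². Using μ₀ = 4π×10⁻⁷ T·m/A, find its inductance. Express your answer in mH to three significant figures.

For a thin toroid, L = μ₀N²A/(2πR).
L = (4π×10⁻⁷)(2370)²(5.940×10^-4) / (2π×0.112 m) = 5.958×10^-3 H.

L ≈ 5.96 mH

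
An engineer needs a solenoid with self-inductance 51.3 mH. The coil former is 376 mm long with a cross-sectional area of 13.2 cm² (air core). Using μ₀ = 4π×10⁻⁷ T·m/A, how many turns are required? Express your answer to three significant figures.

N ≈ 3410 turns

A = 13.2 cm² = 1.320×10^-3 m².
From L = μ₀N²A/ℓ, N = √(Lℓ / (μ₀A)).
N = √[(5.130×10^-2)(0.376) / ((4π×10⁻⁷)×1.320×10^-3)] = √(1.163×10^7) ≈ 3410.0.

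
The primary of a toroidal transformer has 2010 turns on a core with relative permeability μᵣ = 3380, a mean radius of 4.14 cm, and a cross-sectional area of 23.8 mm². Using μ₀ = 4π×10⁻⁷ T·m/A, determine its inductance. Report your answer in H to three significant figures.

For a thin toroid, L = μ₀μᵣN²A/(2πR).
L = (4π×10⁻⁷)(3380)(2010)²(2.380×10^-5) / (2π×4.140×10^-2 m) = 1.57 H.

L ≈ 1.57 H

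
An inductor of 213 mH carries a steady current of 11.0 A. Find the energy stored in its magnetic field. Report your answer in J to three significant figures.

U ≈ 12.9 J

Stored magnetic energy: U = ½LI².
U = ½(0.213 H)(11.0 A)² = 12.89 J.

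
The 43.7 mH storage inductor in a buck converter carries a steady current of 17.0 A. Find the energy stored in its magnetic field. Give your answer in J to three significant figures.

Stored magnetic energy: U = ½LI².
U = ½(4.370×10^-2 H)(17.0 A)² = 6.3147 J.

U ≈ 6.31 J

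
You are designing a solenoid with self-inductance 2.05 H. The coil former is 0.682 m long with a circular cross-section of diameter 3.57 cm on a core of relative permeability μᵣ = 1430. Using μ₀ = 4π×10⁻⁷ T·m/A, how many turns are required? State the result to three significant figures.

A = π(d/2)² = π(1.785×10^-2 m)² = 1.001×10^-3 m².
From L = μ₀μᵣN²A/ℓ, N = √(Lℓ / (μ₀μᵣA)).
N = √[(2.05)(0.682) / ((4π×10⁻⁷)(1430)×1.001×10^-3)] = √(7.773×10^5) ≈ 881.6.

N ≈ 882 turns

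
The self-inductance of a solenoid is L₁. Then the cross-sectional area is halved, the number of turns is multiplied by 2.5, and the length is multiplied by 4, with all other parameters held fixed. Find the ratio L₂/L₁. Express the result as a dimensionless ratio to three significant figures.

L₂/L₁ = 0.781

For a solenoid, L ∝ μᵣN²A/ℓ.
L₂/L₁ = (0.5) × (2.5)^2 × (4)^-1 = 0.781.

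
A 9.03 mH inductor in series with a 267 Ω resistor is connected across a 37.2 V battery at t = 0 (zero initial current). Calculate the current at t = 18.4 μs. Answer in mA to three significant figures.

τ = L/R = 9.030×10^-3/267 = 3.382×10^-5 s; final current I_∞ = ε/R = 37.2/267 = 0.1393 A.
I(t) = I_∞(1 − e^(−t/τ)) with t/τ = 0.544.
I = (0.1393)(1 − e^(−0.544)) = 5.846×10^-2 A.

I ≈ 58.5 mA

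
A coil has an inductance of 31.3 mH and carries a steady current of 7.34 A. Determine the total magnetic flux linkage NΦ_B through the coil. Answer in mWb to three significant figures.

From L = NΦ_B/I, the flux linkage is NΦ_B = LI.
NΦ_B = (3.130×10^-2 H)(7.34 A) = 0.2297 Wb.

NΦ_B ≈ 230 mWb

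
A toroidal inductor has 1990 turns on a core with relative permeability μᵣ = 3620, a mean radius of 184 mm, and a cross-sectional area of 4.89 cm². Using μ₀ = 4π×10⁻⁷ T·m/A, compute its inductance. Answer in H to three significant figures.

L ≈ 7.62 H

For a thin toroid, L = μ₀μᵣN²A/(2πR).
L = (4π×10⁻⁷)(3620)(1990)²(4.890×10^-4) / (2π×0.184 m) = 7.62 H.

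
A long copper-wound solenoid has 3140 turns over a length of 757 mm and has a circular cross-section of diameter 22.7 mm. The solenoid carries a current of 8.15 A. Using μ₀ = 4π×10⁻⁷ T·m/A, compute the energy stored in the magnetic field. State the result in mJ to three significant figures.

U ≈ 220 mJ

A = π(d/2)² = π(1.135×10^-2 m)² = 4.047×10^-4 m².
L = μ₀N²A/ℓ = (4π×10⁻⁷)(3140)²(4.047×10^-4)/(0.757) = 6.624×10^-3 H.
U = ½LI² = ½(6.624×10^-3)(8.15)² = 0.22 J.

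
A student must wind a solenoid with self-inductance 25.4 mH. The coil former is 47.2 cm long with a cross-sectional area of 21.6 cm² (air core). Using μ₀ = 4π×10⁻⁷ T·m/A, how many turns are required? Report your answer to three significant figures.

N ≈ 2100 turns

A = 21.6 cm² = 2.160×10^-3 m².
From L = μ₀N²A/ℓ, N = √(Lℓ / (μ₀A)).
N = √[(2.540×10^-2)(0.472) / ((4π×10⁻⁷)×2.160×10^-3)] = √(4.417×10^6) ≈ 2101.6.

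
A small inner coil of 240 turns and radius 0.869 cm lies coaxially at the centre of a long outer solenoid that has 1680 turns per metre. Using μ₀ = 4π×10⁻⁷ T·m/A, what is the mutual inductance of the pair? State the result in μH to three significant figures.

The outer solenoid produces a uniform field B₁ = μ₀n₁I₁ across the inner coil,
so the flux linkage is N₂Φ = N₂B₁A₂ = μ₀n₁N₂A₂·I₁, giving M = μ₀n₁N₂A₂.
A₂ = πr² = π(8.690×10^-3 m)² = 2.372×10^-4 m².
M = (4π×10⁻⁷)(1680)(240)(2.372×10^-4) = 1.202×10^-4 H.

M ≈ 120 μH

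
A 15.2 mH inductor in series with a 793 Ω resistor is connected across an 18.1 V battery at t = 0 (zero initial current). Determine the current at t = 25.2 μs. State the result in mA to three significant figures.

τ = L/R = 1.520×10^-2/793 = 1.917×10^-5 s; final current I_∞ = ε/R = 18.1/793 = 2.282×10^-2 A.
I(t) = I_∞(1 − e^(−t/τ)) with t/τ = 1.315.
I = (2.282×10^-2)(1 − e^(−1.315)) = 1.670×10^-2 A.

I ≈ 16.7 mA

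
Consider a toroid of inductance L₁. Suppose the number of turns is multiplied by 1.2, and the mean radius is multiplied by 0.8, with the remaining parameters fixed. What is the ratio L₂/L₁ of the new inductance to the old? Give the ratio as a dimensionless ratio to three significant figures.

For a toroid, L ∝ μᵣN²A/R.
L₂/L₁ = (1.2)^2 × (0.8)^-1 = 1.80.

L₂/L₁ = 1.80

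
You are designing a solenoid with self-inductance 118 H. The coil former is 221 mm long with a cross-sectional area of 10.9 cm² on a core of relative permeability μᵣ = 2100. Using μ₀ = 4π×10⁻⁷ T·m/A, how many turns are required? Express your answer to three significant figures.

N ≈ 3010 turns

A = 10.9 cm² = 1.090×10^-3 m².
From L = μ₀μᵣN²A/ℓ, N = √(Lℓ / (μ₀μᵣA)).
N = √[(118)(0.221) / ((4π×10⁻⁷)(2100)×1.090×10^-3)] = √(9.066×10^6) ≈ 3011.0.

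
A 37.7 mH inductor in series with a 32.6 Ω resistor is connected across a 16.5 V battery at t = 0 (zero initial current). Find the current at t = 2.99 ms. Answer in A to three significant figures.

τ = L/R = 3.770×10^-2/32.6 = 1.156×10^-3 s; final current I_∞ = ε/R = 16.5/32.6 = 0.5061 A.
I(t) = I_∞(1 − e^(−t/τ)) with t/τ = 2.586.
I = (0.5061)(1 − e^(−2.586)) = 0.468 A.

I ≈ 0.468 A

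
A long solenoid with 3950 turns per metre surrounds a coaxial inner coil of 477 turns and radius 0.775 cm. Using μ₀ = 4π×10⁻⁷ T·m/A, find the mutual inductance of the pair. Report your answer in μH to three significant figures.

The outer solenoid produces a uniform field B₁ = μ₀n₁I₁ across the inner coil,
so the flux linkage is N₂Φ = N₂B₁A₂ = μ₀n₁N₂A₂·I₁, giving M = μ₀n₁N₂A₂.
A₂ = πr² = π(7.750×10^-3 m)² = 1.887×10^-4 m².
M = (4π×10⁻⁷)(3950)(477)(1.887×10^-4) = 4.468×10^-4 H.

M ≈ 447 μH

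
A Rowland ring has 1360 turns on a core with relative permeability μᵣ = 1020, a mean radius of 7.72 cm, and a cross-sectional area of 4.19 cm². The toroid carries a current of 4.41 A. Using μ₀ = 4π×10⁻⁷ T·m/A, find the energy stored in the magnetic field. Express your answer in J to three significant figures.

U ≈ 19.9 J

L = μ₀μᵣN²A/(2πR) = (4π×10⁻⁷)(1020)(1360)²(4.190×10^-4)/(2π×7.720×10^-2) = 2.048 H.
U = ½LI² = ½(2.048)(4.41)² = 19.91 J.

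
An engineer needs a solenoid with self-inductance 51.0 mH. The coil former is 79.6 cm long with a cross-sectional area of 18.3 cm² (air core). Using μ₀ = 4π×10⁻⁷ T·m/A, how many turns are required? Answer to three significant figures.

N ≈ 4200 turns

A = 18.3 cm² = 1.830×10^-3 m².
From L = μ₀N²A/ℓ, N = √(Lℓ / (μ₀A)).
N = √[(5.100×10^-2)(0.796) / ((4π×10⁻⁷)×1.830×10^-3)] = √(1.765×10^7) ≈ 4201.6.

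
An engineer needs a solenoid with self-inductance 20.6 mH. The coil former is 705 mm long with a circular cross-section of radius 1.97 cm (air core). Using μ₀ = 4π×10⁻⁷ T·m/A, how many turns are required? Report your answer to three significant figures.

A = πr² = π(1.970×10^-2 m)² = 1.219×10^-3 m².
From L = μ₀N²A/ℓ, N = √(Lℓ / (μ₀A)).
N = √[(2.060×10^-2)(0.705) / ((4π×10⁻⁷)×1.219×10^-3)] = √(9.479×10^6) ≈ 3078.8.

N ≈ 3080 turns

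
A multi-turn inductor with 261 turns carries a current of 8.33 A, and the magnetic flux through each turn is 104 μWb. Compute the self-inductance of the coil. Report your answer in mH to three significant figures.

Self-inductance is defined by L = NΦ_B/I (flux linkage over current).
L = (261)(1.040×10^-4 Wb)/(8.33 A) = 3.259×10^-3 H.

L ≈ 3.26 mH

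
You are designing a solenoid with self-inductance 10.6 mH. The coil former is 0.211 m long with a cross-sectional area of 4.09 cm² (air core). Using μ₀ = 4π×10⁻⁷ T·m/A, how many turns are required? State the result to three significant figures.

A = 4.09 cm² = 4.090×10^-4 m².
From L = μ₀N²A/ℓ, N = √(Lℓ / (μ₀A)).
N = √[(1.060×10^-2)(0.211) / ((4π×10⁻⁷)×4.090×10^-4)] = √(4.352×10^6) ≈ 2086.1.

N ≈ 2090 turns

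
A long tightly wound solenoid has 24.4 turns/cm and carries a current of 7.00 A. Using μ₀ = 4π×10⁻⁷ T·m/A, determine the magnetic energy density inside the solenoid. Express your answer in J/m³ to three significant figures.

u ≈ 183 J/m³

B = μ₀nI = (4π×10⁻⁷)(2.440×10^3)(7.00) = 2.146×10^-2 T.
u = B²/(2μ₀) = (2.146×10^-2)²/(2×4π×10⁻⁷) = 183.3 J/m³.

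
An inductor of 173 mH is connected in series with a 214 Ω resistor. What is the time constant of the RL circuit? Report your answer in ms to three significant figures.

τ = L/R = (0.173 H)/(214 Ω) = 8.084×10^-4 s.

τ ≈ 0.808 ms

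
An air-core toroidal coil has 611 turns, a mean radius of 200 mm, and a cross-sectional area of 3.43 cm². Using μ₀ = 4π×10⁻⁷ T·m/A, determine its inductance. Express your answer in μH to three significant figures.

For a thin toroid, L = μ₀N²A/(2πR).
L = (4π×10⁻⁷)(611)²(3.430×10^-4) / (2π×0.2 m) = 1.280×10^-4 H.

L ≈ 128 μH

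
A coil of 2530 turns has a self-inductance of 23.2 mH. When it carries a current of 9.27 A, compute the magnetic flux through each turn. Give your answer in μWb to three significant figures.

From L = NΦ_B/I, the flux per turn is Φ_B = LI/N.
Φ_B = (2.320×10^-2 H)(9.27 A)/2530 = 8.501×10^-5 Wb.

Φ_B ≈ 85.0 μWb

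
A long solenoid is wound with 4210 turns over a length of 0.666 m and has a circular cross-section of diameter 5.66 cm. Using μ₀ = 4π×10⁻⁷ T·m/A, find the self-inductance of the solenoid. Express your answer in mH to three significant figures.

A = π(d/2)² = π(2.830×10^-2 m)² = 2.516×10^-3 m².
For a long solenoid, L = μ₀N²A/ℓ.
L = (4π×10⁻⁷)(4210)²(2.516×10^-3)/(0.666 m) = 8.414×10^-2 H.

L ≈ 84.1 mH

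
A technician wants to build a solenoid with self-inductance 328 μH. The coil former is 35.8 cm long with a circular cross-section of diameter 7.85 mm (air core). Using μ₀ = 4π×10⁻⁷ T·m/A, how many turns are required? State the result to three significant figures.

N ≈ 1390 turns

A = π(d/2)² = π(3.925×10^-3 m)² = 4.840×10^-5 m².
From L = μ₀N²A/ℓ, N = √(Lℓ / (μ₀A)).
N = √[(3.280×10^-4)(0.358) / ((4π×10⁻⁷)×4.840×10^-5)] = √(1.931×10^6) ≈ 1389.5.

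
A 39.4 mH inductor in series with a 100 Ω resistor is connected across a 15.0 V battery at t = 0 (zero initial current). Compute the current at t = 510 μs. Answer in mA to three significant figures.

τ = L/R = 3.940×10^-2/100 = 3.940×10^-4 s; final current I_∞ = ε/R = 15.0/100 = 0.15 A.
I(t) = I_∞(1 − e^(−t/τ)) with t/τ = 1.294.
I = (0.15)(1 − e^(−1.294)) = 0.1089 A.

I ≈ 109 mA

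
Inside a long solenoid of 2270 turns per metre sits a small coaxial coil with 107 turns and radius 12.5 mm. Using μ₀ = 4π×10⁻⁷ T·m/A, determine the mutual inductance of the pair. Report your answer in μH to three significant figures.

M ≈ 150 μH

The outer solenoid produces a uniform field B₁ = μ₀n₁I₁ across the inner coil,
so the flux linkage is N₂Φ = N₂B₁A₂ = μ₀n₁N₂A₂·I₁, giving M = μ₀n₁N₂A₂.
A₂ = πr² = π(1.250×10^-2 m)² = 4.909×10^-4 m².
M = (4π×10⁻⁷)(2270)(107)(4.909×10^-4) = 1.498×10^-4 H.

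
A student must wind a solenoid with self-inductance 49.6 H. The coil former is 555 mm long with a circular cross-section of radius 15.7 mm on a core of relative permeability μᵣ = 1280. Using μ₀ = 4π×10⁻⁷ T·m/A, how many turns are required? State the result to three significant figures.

N ≈ 4700 turns

A = πr² = π(1.570×10^-2 m)² = 7.744×10^-4 m².
From L = μ₀μᵣN²A/ℓ, N = √(Lℓ / (μ₀μᵣA)).
N = √[(49.6)(0.555) / ((4π×10⁻⁷)(1280)×7.744×10^-4)] = √(2.210×10^7) ≈ 4701.1.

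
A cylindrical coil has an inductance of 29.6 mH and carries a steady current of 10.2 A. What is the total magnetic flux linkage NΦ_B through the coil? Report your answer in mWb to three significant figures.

NΦ_B ≈ 302 mWb

From L = NΦ_B/I, the flux linkage is NΦ_B = LI.
NΦ_B = (2.960×10^-2 H)(10.2 A) = 0.3019 Wb.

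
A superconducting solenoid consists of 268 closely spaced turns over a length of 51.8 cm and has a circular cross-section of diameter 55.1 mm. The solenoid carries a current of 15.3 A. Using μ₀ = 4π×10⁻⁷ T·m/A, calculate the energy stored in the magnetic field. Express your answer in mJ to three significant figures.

A = π(d/2)² = π(2.755×10^-2 m)² = 2.384×10^-3 m².
L = μ₀N²A/ℓ = (4π×10⁻⁷)(268)²(2.384×10^-3)/(0.518) = 4.1547×10^-4 H.
U = ½LI² = ½(4.1547×10^-4)(15.3)² = 4.863×10^-2 J.

U ≈ 48.6 mJ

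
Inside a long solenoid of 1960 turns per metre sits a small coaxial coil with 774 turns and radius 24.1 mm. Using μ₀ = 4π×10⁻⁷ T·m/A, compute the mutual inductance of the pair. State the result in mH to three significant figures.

M ≈ 3.48 mH

The outer solenoid produces a uniform field B₁ = μ₀n₁I₁ across the inner coil,
so the flux linkage is N₂Φ = N₂B₁A₂ = μ₀n₁N₂A₂·I₁, giving M = μ₀n₁N₂A₂.
A₂ = πr² = π(2.410×10^-2 m)² = 1.8247×10^-3 m².
M = (4π×10⁻⁷)(1960)(774)(1.8247×10^-3) = 3.478×10^-3 H.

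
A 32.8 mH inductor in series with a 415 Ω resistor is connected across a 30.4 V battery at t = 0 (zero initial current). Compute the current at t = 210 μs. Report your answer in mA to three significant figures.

τ = L/R = 3.280×10^-2/415 = 7.904×10^-5 s; final current I_∞ = ε/R = 30.4/415 = 7.325×10^-2 A.
I(t) = I_∞(1 − e^(−t/τ)) with t/τ = 2.657.
I = (7.325×10^-2)(1 − e^(−2.657)) = 6.811×10^-2 A.

I ≈ 68.1 mA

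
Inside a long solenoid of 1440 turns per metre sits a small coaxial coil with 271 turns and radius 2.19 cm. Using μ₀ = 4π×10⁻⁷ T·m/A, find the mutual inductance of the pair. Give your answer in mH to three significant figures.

The outer solenoid produces a uniform field B₁ = μ₀n₁I₁ across the inner coil,
so the flux linkage is N₂Φ = N₂B₁A₂ = μ₀n₁N₂A₂·I₁, giving M = μ₀n₁N₂A₂.
A₂ = πr² = π(2.190×10^-2 m)² = 1.507×10^-3 m².
M = (4π×10⁻⁷)(1440)(271)(1.507×10^-3) = 7.389×10^-4 H.

M ≈ 0.739 mH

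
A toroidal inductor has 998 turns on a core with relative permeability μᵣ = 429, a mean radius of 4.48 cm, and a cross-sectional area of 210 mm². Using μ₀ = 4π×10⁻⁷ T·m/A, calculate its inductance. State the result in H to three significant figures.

For a thin toroid, L = μ₀μᵣN²A/(2πR).
L = (4π×10⁻⁷)(429)(998)²(2.100×10^-4) / (2π×4.480×10^-2 m) = 0.4006 H.

L ≈ 0.401 H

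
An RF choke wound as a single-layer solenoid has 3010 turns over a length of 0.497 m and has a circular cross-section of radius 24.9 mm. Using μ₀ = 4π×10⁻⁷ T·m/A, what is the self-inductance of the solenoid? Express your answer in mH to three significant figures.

A = πr² = π(2.490×10^-2 m)² = 1.948×10^-3 m².
For a long solenoid, L = μ₀N²A/ℓ.
L = (4π×10⁻⁷)(3010)²(1.948×10^-3)/(0.497 m) = 4.462×10^-2 H.

L ≈ 44.6 mH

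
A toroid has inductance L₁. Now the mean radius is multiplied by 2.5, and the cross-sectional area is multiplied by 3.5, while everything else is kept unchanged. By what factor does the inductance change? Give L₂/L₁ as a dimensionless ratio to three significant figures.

For a toroid, L ∝ μᵣN²A/R.
L₂/L₁ = (2.5)^-1 × (3.5) = 1.40.

L₂/L₁ = 1.40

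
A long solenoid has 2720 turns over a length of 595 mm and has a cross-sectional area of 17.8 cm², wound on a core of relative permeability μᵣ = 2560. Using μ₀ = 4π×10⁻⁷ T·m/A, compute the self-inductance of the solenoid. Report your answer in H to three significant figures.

A = 17.8 cm² = 1.780×10^-3 m².
For a long solenoid, L = μ₀μᵣN²A/ℓ.
L = (4π×10⁻⁷)(2560)(2720)²(1.780×10^-3)/(0.595 m) = 71.2 H.

L ≈ 71.2 H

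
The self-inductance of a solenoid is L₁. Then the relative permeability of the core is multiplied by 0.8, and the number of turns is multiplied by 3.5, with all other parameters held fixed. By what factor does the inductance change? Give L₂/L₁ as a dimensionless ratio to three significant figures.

For a solenoid, L ∝ μᵣN²A/ℓ.
L₂/L₁ = (0.8) × (3.5)^2 = 9.80.

L₂/L₁ = 9.80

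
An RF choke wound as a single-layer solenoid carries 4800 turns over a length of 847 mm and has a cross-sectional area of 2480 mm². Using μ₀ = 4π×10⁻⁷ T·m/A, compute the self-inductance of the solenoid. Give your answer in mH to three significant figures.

A = 2480 mm² = 2.480×10^-3 m².
For a long solenoid, L = μ₀N²A/ℓ.
L = (4π×10⁻⁷)(4800)²(2.480×10^-3)/(0.847 m) = 8.477×10^-2 H.

L ≈ 84.8 mH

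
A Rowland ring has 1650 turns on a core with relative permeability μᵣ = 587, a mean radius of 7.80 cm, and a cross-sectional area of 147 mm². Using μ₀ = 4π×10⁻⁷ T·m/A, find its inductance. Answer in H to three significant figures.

For a thin toroid, L = μ₀μᵣN²A/(2πR).
L = (4π×10⁻⁷)(587)(1650)²(1.470×10^-4) / (2π×7.800×10^-2 m) = 0.6024 H.

L ≈ 0.602 H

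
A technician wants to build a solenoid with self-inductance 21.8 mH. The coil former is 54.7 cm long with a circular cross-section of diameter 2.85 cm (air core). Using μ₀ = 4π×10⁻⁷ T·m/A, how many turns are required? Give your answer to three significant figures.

N ≈ 3860 turns

A = π(d/2)² = π(1.425×10^-2 m)² = 6.379×10^-4 m².
From L = μ₀N²A/ℓ, N = √(Lℓ / (μ₀A)).
N = √[(2.180×10^-2)(0.547) / ((4π×10⁻⁷)×6.379×10^-4)] = √(1.487×10^7) ≈ 3856.8.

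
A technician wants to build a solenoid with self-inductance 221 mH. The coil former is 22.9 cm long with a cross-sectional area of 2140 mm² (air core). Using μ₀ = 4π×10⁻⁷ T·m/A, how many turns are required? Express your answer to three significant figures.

N ≈ 4340 turns

A = 2140 mm² = 2.140×10^-3 m².
From L = μ₀N²A/ℓ, N = √(Lℓ / (μ₀A)).
N = √[(0.221)(0.229) / ((4π×10⁻⁷)×2.140×10^-3)] = √(1.882×10^7) ≈ 4338.1.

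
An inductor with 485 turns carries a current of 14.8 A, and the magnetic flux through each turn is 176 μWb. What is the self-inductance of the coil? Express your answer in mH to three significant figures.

L ≈ 5.77 mH

Self-inductance is defined by L = NΦ_B/I (flux linkage over current).
L = (485)(1.760×10^-4 Wb)/(14.8 A) = 5.768×10^-3 H.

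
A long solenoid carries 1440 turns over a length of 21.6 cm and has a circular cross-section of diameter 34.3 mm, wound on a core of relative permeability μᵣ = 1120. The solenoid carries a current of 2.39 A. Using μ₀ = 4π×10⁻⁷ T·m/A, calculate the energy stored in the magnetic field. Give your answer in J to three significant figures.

A = π(d/2)² = π(1.715×10^-2 m)² = 9.240×10^-4 m².
L = μ₀μᵣN²A/ℓ = (4π×10⁻⁷)(1120)(1440)²(9.240×10^-4)/(0.216) = 12.48 H.
U = ½LI² = ½(12.48)(2.39)² = 35.66 J.

U ≈ 35.7 J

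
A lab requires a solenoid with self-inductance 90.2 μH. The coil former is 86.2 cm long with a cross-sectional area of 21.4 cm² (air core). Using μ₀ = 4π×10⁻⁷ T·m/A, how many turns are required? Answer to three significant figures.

N ≈ 170 turns

A = 21.4 cm² = 2.140×10^-3 m².
From L = μ₀N²A/ℓ, N = √(Lℓ / (μ₀A)).
N = √[(9.020×10^-5)(0.862) / ((4π×10⁻⁷)×2.140×10^-3)] = √(2.891×10^4) ≈ 170.0.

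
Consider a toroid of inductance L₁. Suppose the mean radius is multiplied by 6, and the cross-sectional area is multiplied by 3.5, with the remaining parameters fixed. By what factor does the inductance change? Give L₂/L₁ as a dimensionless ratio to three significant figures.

For a toroid, L ∝ μᵣN²A/R.
L₂/L₁ = (6)^-1 × (3.5) = 0.583.

L₂/L₁ = 0.583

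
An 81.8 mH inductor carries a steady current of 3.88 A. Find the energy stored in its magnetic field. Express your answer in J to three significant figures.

U ≈ 0.616 J

Stored magnetic energy: U = ½LI².
U = ½(8.180×10^-2 H)(3.88 A)² = 0.6157 J.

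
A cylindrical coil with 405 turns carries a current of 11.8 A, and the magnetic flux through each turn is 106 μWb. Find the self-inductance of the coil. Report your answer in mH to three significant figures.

L ≈ 3.64 mH

Self-inductance is defined by L = NΦ_B/I (flux linkage over current).
L = (405)(1.060×10^-4 Wb)/(11.8 A) = 3.638×10^-3 H.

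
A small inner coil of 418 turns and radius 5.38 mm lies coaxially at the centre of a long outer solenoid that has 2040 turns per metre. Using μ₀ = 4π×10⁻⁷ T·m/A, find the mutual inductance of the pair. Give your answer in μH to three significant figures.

M ≈ 97.4 μH

The outer solenoid produces a uniform field B₁ = μ₀n₁I₁ across the inner coil,
so the flux linkage is N₂Φ = N₂B₁A₂ = μ₀n₁N₂A₂·I₁, giving M = μ₀n₁N₂A₂.
A₂ = πr² = π(5.380×10^-3 m)² = 9.093×10^-5 m².
M = (4π×10⁻⁷)(2040)(418)(9.093×10^-5) = 9.744×10^-5 H.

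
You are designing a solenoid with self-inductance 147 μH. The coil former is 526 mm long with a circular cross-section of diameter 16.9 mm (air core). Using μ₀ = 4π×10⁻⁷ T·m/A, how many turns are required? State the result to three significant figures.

A = π(d/2)² = π(8.450×10^-3 m)² = 2.243×10^-4 m².
From L = μ₀N²A/ℓ, N = √(Lℓ / (μ₀A)).
N = √[(1.470×10^-4)(0.526) / ((4π×10⁻⁷)×2.243×10^-4)] = √(2.743×10^5) ≈ 523.7.

N ≈ 524 turns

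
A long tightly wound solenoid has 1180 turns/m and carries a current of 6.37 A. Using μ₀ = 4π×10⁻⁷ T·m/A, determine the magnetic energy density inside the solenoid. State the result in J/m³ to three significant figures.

B = μ₀nI = (4π×10⁻⁷)(1.180×10^3)(6.37) = 9.446×10^-3 T.
u = B²/(2μ₀) = (9.446×10^-3)²/(2×4π×10⁻⁷) = 35.5 J/m³.

u ≈ 35.5 J/m³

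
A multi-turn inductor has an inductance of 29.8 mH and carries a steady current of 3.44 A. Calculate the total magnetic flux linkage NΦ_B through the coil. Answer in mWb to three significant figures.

NΦ_B ≈ 103 mWb

From L = NΦ_B/I, the flux linkage is NΦ_B = LI.
NΦ_B = (2.980×10^-2 H)(3.44 A) = 0.1025 Wb.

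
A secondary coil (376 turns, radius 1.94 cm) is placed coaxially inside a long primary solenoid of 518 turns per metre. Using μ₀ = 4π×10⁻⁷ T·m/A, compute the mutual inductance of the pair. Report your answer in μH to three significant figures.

M ≈ 289 μH

The outer solenoid produces a uniform field B₁ = μ₀n₁I₁ across the inner coil,
so the flux linkage is N₂Φ = N₂B₁A₂ = μ₀n₁N₂A₂·I₁, giving M = μ₀n₁N₂A₂.
A₂ = πr² = π(1.940×10^-2 m)² = 1.182×10^-3 m².
M = (4π×10⁻⁷)(518)(376)(1.182×10^-3) = 2.894×10^-4 H.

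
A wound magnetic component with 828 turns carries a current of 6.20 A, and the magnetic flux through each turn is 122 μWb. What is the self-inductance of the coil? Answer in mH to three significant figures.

L ≈ 16.3 mH

Self-inductance is defined by L = NΦ_B/I (flux linkage over current).
L = (828)(1.220×10^-4 Wb)/(6.20 A) = 1.629×10^-2 H.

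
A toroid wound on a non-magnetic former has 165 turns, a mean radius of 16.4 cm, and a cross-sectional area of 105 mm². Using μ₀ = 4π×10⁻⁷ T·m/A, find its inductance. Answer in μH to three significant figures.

L ≈ 3.49 μH

For a thin toroid, L = μ₀N²A/(2πR).
L = (4π×10⁻⁷)(165)²(1.050×10^-4) / (2π×0.164 m) = 3.486×10^-6 H.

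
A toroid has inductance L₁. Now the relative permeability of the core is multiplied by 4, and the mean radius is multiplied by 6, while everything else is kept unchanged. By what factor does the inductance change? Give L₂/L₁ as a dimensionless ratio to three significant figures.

For a toroid, L ∝ μᵣN²A/R.
L₂/L₁ = (4) × (6)^-1 = 0.667.

L₂/L₁ = 0.667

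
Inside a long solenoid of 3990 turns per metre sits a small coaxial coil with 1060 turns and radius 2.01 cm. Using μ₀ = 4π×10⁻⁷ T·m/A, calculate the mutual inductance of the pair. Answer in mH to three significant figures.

The outer solenoid produces a uniform field B₁ = μ₀n₁I₁ across the inner coil,
so the flux linkage is N₂Φ = N₂B₁A₂ = μ₀n₁N₂A₂·I₁, giving M = μ₀n₁N₂A₂.
A₂ = πr² = π(2.010×10^-2 m)² = 1.269×10^-3 m².
M = (4π×10⁻⁷)(3990)(1060)(1.269×10^-3) = 6.746×10^-3 H.

M ≈ 6.75 mH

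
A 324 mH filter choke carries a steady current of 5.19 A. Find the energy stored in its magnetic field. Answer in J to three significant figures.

U ≈ 4.36 J

Stored magnetic energy: U = ½LI².
U = ½(0.324 H)(5.19 A)² = 4.364 J.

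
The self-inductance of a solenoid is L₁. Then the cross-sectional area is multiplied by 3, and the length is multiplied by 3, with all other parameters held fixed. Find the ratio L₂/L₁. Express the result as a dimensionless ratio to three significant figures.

L₂/L₁ = 1.00

For a solenoid, L ∝ μᵣN²A/ℓ.
L₂/L₁ = (3) × (3)^-1 = 1.00.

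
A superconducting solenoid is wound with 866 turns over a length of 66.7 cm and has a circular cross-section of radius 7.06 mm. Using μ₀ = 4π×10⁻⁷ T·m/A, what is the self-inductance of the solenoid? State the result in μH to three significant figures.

L ≈ 221 μH

A = πr² = π(7.060×10^-3 m)² = 1.566×10^-4 m².
For a long solenoid, L = μ₀N²A/ℓ.
L = (4π×10⁻⁷)(866)²(1.566×10^-4)/(0.667 m) = 2.212×10^-4 H.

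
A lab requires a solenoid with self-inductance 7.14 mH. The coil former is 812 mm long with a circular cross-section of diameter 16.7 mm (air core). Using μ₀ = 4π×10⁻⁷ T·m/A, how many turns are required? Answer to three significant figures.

A = π(d/2)² = π(8.350×10^-3 m)² = 2.190×10^-4 m².
From L = μ₀N²A/ℓ, N = √(Lℓ / (μ₀A)).
N = √[(7.140×10^-3)(0.812) / ((4π×10⁻⁷)×2.190×10^-4)] = √(2.106×10^7) ≈ 4589.5.

N ≈ 4590 turns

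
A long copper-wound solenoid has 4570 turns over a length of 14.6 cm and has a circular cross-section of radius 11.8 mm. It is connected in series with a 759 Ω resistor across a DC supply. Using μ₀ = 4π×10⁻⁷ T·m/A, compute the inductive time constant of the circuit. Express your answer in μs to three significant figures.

A = πr² = π(1.180×10^-2 m)² = 4.374×10^-4 m².
L = μ₀N²A/ℓ = (4π×10⁻⁷)(4570)²(4.374×10^-4)/(0.146) = 7.863×10^-2 H.
τ = L/R = (7.863×10^-2)/(759) = 1.036×10^-4 s.

τ ≈ 104 μs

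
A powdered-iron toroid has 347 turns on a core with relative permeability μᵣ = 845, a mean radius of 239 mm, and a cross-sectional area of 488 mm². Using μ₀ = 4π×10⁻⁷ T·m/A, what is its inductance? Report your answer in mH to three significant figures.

L ≈ 41.5 mH

For a thin toroid, L = μ₀μᵣN²A/(2πR).
L = (4π×10⁻⁷)(845)(347)²(4.880×10^-4) / (2π×0.239 m) = 4.15497×10^-2 H.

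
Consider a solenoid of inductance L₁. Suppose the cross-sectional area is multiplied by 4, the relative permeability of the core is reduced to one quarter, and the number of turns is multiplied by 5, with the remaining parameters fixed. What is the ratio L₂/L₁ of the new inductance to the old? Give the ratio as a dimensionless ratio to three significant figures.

L₂/L₁ = 25.0

For a solenoid, L ∝ μᵣN²A/ℓ.
L₂/L₁ = (4) × (0.25) × (5)^2 = 25.0.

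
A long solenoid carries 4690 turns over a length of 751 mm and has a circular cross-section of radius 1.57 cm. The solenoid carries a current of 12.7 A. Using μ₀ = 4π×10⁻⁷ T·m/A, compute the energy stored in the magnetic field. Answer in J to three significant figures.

U ≈ 2.30 J

A = πr² = π(1.570×10^-2 m)² = 7.744×10^-4 m².
L = μ₀N²A/ℓ = (4π×10⁻⁷)(4690)²(7.744×10^-4)/(0.751) = 2.850×10^-2 H.
U = ½LI² = ½(2.850×10^-2)(12.7)² = 2.298 J.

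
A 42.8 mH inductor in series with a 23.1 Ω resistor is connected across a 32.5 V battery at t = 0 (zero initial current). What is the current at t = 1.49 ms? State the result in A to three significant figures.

τ = L/R = 4.280×10^-2/23.1 = 1.853×10^-3 s; final current I_∞ = ε/R = 32.5/23.1 = 1.407 A.
I(t) = I_∞(1 − e^(−t/τ)) with t/τ = 0.804.
I = (1.407)(1 − e^(−0.804)) = 0.7774 A.

I ≈ 0.777 A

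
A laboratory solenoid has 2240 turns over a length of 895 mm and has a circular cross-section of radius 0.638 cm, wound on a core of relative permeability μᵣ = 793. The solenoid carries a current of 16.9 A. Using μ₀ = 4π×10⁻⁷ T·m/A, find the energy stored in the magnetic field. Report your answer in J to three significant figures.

U ≈ 102 J

A = πr² = π(6.380×10^-3 m)² = 1.279×10^-4 m².
L = μ₀μᵣN²A/ℓ = (4π×10⁻⁷)(793)(2240)²(1.279×10^-4)/(0.895) = 0.7144 H.
U = ½LI² = ½(0.7144)(16.9)² = 102 J.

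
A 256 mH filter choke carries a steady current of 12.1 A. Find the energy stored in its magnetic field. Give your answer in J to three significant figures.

U ≈ 18.7 J

Stored magnetic energy: U = ½LI².
U = ½(0.256 H)(12.1 A)² = 18.74 J.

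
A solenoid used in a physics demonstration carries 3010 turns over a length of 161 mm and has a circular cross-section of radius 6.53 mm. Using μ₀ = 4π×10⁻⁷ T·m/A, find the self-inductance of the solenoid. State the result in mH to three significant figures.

A = πr² = π(6.530×10^-3 m)² = 1.340×10^-4 m².
For a long solenoid, L = μ₀N²A/ℓ.
L = (4π×10⁻⁷)(3010)²(1.340×10^-4)/(0.161 m) = 9.473×10^-3 H.

L ≈ 9.47 mH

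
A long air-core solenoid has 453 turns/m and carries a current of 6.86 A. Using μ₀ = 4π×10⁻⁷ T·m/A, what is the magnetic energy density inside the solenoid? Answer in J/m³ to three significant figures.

B = μ₀nI = (4π×10⁻⁷)(453)(6.86) = 3.905×10^-3 T.
u = B²/(2μ₀) = (3.905×10^-3)²/(2×4π×10⁻⁷) = 6.068 J/m³.

u ≈ 6.07 J/m³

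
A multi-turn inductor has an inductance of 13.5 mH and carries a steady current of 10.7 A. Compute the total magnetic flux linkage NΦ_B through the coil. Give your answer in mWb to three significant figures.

From L = NΦ_B/I, the flux linkage is NΦ_B = LI.
NΦ_B = (1.350×10^-2 H)(10.7 A) = 0.1444 Wb.

NΦ_B ≈ 144 mWb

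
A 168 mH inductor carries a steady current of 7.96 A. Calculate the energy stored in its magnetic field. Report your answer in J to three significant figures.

U ≈ 5.32 J

Stored magnetic energy: U = ½LI².
U = ½(0.168 H)(7.96 A)² = 5.322 J.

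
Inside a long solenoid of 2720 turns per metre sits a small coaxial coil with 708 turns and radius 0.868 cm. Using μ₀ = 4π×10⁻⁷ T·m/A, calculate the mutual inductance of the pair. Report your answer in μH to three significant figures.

The outer solenoid produces a uniform field B₁ = μ₀n₁I₁ across the inner coil,
so the flux linkage is N₂Φ = N₂B₁A₂ = μ₀n₁N₂A₂·I₁, giving M = μ₀n₁N₂A₂.
A₂ = πr² = π(8.680×10^-3 m)² = 2.367×10^-4 m².
M = (4π×10⁻⁷)(2720)(708)(2.367×10^-4) = 5.728×10^-4 H.

M ≈ 573 μH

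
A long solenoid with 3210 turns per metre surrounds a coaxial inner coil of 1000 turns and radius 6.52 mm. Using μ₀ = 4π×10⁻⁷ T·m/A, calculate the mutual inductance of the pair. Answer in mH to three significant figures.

M ≈ 0.539 mH

The outer solenoid produces a uniform field B₁ = μ₀n₁I₁ across the inner coil,
so the flux linkage is N₂Φ = N₂B₁A₂ = μ₀n₁N₂A₂·I₁, giving M = μ₀n₁N₂A₂.
A₂ = πr² = π(6.520×10^-3 m)² = 1.336×10^-4 m².
M = (4π×10⁻⁷)(3210)(1000)(1.336×10^-4) = 5.387×10^-4 H.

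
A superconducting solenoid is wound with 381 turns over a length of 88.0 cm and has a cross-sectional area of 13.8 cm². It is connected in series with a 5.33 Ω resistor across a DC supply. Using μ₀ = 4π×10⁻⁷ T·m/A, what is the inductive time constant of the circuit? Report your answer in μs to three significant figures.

τ ≈ 53.7 μs

A = 13.8 cm² = 1.380×10^-3 m².
L = μ₀N²A/ℓ = (4π×10⁻⁷)(381)²(1.380×10^-3)/(0.88) = 2.861×10^-4 H.
τ = L/R = (2.861×10^-4)/(5.33) = 5.367×10^-5 s.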